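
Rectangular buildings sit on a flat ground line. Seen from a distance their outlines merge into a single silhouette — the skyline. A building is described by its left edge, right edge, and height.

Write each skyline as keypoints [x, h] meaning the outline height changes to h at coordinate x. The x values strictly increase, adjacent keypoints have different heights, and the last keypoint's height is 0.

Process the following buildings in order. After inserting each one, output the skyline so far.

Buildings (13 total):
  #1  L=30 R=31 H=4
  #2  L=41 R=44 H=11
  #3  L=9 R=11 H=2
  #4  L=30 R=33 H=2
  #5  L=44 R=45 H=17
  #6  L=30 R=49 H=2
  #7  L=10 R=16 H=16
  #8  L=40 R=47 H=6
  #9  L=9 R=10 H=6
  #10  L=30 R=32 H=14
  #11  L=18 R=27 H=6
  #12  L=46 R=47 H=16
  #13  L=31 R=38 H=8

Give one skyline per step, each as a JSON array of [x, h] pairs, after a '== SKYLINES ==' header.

== SKYLINES ==
[[30,4],[31,0]]
[[30,4],[31,0],[41,11],[44,0]]
[[9,2],[11,0],[30,4],[31,0],[41,11],[44,0]]
[[9,2],[11,0],[30,4],[31,2],[33,0],[41,11],[44,0]]
[[9,2],[11,0],[30,4],[31,2],[33,0],[41,11],[44,17],[45,0]]
[[9,2],[11,0],[30,4],[31,2],[41,11],[44,17],[45,2],[49,0]]
[[9,2],[10,16],[16,0],[30,4],[31,2],[41,11],[44,17],[45,2],[49,0]]
[[9,2],[10,16],[16,0],[30,4],[31,2],[40,6],[41,11],[44,17],[45,6],[47,2],[49,0]]
[[9,6],[10,16],[16,0],[30,4],[31,2],[40,6],[41,11],[44,17],[45,6],[47,2],[49,0]]
[[9,6],[10,16],[16,0],[30,14],[32,2],[40,6],[41,11],[44,17],[45,6],[47,2],[49,0]]
[[9,6],[10,16],[16,0],[18,6],[27,0],[30,14],[32,2],[40,6],[41,11],[44,17],[45,6],[47,2],[49,0]]
[[9,6],[10,16],[16,0],[18,6],[27,0],[30,14],[32,2],[40,6],[41,11],[44,17],[45,6],[46,16],[47,2],[49,0]]
[[9,6],[10,16],[16,0],[18,6],[27,0],[30,14],[32,8],[38,2],[40,6],[41,11],[44,17],[45,6],[46,16],[47,2],[49,0]]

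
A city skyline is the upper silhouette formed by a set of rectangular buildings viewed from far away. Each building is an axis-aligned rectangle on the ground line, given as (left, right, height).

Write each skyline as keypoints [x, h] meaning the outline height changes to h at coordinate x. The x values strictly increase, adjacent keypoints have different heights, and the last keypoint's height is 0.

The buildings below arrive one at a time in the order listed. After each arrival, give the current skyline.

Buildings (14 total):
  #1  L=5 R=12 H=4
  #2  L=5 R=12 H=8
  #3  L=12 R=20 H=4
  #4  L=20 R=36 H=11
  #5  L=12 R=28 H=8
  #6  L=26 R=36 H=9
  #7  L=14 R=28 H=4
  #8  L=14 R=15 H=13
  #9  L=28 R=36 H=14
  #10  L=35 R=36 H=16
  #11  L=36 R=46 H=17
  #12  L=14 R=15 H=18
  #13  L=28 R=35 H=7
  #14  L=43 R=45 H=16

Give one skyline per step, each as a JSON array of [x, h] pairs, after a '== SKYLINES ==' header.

== SKYLINES ==
[[5,4],[12,0]]
[[5,8],[12,0]]
[[5,8],[12,4],[20,0]]
[[5,8],[12,4],[20,11],[36,0]]
[[5,8],[20,11],[36,0]]
[[5,8],[20,11],[36,0]]
[[5,8],[20,11],[36,0]]
[[5,8],[14,13],[15,8],[20,11],[36,0]]
[[5,8],[14,13],[15,8],[20,11],[28,14],[36,0]]
[[5,8],[14,13],[15,8],[20,11],[28,14],[35,16],[36,0]]
[[5,8],[14,13],[15,8],[20,11],[28,14],[35,16],[36,17],[46,0]]
[[5,8],[14,18],[15,8],[20,11],[28,14],[35,16],[36,17],[46,0]]
[[5,8],[14,18],[15,8],[20,11],[28,14],[35,16],[36,17],[46,0]]
[[5,8],[14,18],[15,8],[20,11],[28,14],[35,16],[36,17],[46,0]]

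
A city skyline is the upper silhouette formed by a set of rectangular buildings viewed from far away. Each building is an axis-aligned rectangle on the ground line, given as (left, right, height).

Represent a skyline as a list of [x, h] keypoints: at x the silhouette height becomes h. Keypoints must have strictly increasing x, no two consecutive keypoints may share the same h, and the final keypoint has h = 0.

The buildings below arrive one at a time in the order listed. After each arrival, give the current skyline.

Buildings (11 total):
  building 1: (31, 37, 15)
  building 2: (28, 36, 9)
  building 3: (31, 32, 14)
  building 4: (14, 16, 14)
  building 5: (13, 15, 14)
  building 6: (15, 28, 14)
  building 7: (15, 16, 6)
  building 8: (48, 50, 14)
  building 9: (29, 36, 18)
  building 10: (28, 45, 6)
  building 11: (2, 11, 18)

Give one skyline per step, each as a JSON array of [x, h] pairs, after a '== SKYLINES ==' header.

== SKYLINES ==
[[31,15],[37,0]]
[[28,9],[31,15],[37,0]]
[[28,9],[31,15],[37,0]]
[[14,14],[16,0],[28,9],[31,15],[37,0]]
[[13,14],[16,0],[28,9],[31,15],[37,0]]
[[13,14],[28,9],[31,15],[37,0]]
[[13,14],[28,9],[31,15],[37,0]]
[[13,14],[28,9],[31,15],[37,0],[48,14],[50,0]]
[[13,14],[28,9],[29,18],[36,15],[37,0],[48,14],[50,0]]
[[13,14],[28,9],[29,18],[36,15],[37,6],[45,0],[48,14],[50,0]]
[[2,18],[11,0],[13,14],[28,9],[29,18],[36,15],[37,6],[45,0],[48,14],[50,0]]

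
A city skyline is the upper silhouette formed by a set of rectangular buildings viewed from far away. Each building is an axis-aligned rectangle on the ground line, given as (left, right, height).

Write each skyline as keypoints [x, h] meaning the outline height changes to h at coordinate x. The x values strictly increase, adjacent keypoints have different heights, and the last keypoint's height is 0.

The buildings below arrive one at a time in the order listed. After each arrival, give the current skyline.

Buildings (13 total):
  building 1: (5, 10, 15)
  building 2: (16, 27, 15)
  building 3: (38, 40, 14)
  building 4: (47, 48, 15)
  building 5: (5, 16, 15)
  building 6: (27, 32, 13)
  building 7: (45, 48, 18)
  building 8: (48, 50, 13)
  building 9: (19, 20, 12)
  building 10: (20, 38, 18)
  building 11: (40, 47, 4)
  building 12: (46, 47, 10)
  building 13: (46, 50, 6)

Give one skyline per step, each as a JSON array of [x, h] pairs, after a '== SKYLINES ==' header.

== SKYLINES ==
[[5,15],[10,0]]
[[5,15],[10,0],[16,15],[27,0]]
[[5,15],[10,0],[16,15],[27,0],[38,14],[40,0]]
[[5,15],[10,0],[16,15],[27,0],[38,14],[40,0],[47,15],[48,0]]
[[5,15],[27,0],[38,14],[40,0],[47,15],[48,0]]
[[5,15],[27,13],[32,0],[38,14],[40,0],[47,15],[48,0]]
[[5,15],[27,13],[32,0],[38,14],[40,0],[45,18],[48,0]]
[[5,15],[27,13],[32,0],[38,14],[40,0],[45,18],[48,13],[50,0]]
[[5,15],[27,13],[32,0],[38,14],[40,0],[45,18],[48,13],[50,0]]
[[5,15],[20,18],[38,14],[40,0],[45,18],[48,13],[50,0]]
[[5,15],[20,18],[38,14],[40,4],[45,18],[48,13],[50,0]]
[[5,15],[20,18],[38,14],[40,4],[45,18],[48,13],[50,0]]
[[5,15],[20,18],[38,14],[40,4],[45,18],[48,13],[50,0]]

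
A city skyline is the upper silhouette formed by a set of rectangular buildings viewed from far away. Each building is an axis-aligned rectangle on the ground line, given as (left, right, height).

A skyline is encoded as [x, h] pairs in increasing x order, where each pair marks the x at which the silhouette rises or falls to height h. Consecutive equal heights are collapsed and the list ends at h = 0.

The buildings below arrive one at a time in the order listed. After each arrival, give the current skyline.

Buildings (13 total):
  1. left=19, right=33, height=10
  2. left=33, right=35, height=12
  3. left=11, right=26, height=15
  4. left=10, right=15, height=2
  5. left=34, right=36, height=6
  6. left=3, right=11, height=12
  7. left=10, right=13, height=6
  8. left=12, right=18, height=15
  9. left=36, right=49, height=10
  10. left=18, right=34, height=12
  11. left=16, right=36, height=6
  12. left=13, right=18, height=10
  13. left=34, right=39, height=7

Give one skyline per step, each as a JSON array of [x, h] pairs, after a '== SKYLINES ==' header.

== SKYLINES ==
[[19,10],[33,0]]
[[19,10],[33,12],[35,0]]
[[11,15],[26,10],[33,12],[35,0]]
[[10,2],[11,15],[26,10],[33,12],[35,0]]
[[10,2],[11,15],[26,10],[33,12],[35,6],[36,0]]
[[3,12],[11,15],[26,10],[33,12],[35,6],[36,0]]
[[3,12],[11,15],[26,10],[33,12],[35,6],[36,0]]
[[3,12],[11,15],[26,10],[33,12],[35,6],[36,0]]
[[3,12],[11,15],[26,10],[33,12],[35,6],[36,10],[49,0]]
[[3,12],[11,15],[26,12],[35,6],[36,10],[49,0]]
[[3,12],[11,15],[26,12],[35,6],[36,10],[49,0]]
[[3,12],[11,15],[26,12],[35,6],[36,10],[49,0]]
[[3,12],[11,15],[26,12],[35,7],[36,10],[49,0]]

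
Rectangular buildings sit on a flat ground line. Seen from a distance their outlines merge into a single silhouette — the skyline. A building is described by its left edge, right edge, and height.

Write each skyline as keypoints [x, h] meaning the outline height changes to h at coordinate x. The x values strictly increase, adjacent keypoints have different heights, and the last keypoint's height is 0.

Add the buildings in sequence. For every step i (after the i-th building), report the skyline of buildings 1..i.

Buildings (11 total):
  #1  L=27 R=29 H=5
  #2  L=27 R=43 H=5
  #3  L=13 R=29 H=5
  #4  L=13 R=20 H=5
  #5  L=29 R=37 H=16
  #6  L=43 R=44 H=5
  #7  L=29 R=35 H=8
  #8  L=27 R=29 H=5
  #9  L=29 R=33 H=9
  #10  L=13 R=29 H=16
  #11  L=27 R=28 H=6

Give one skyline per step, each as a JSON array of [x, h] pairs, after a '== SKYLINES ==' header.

== SKYLINES ==
[[27,5],[29,0]]
[[27,5],[43,0]]
[[13,5],[43,0]]
[[13,5],[43,0]]
[[13,5],[29,16],[37,5],[43,0]]
[[13,5],[29,16],[37,5],[44,0]]
[[13,5],[29,16],[37,5],[44,0]]
[[13,5],[29,16],[37,5],[44,0]]
[[13,5],[29,16],[37,5],[44,0]]
[[13,16],[37,5],[44,0]]
[[13,16],[37,5],[44,0]]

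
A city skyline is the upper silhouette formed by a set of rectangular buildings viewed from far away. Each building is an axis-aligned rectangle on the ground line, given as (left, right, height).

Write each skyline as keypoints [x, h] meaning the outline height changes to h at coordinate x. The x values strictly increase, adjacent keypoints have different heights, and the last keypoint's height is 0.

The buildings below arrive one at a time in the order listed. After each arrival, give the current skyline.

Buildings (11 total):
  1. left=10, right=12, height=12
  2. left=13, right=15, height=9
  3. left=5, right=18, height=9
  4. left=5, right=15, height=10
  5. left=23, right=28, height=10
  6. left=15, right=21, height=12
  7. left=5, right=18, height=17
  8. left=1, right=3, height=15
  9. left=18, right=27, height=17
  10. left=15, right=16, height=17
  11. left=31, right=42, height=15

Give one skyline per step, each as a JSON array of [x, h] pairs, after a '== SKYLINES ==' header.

== SKYLINES ==
[[10,12],[12,0]]
[[10,12],[12,0],[13,9],[15,0]]
[[5,9],[10,12],[12,9],[18,0]]
[[5,10],[10,12],[12,10],[15,9],[18,0]]
[[5,10],[10,12],[12,10],[15,9],[18,0],[23,10],[28,0]]
[[5,10],[10,12],[12,10],[15,12],[21,0],[23,10],[28,0]]
[[5,17],[18,12],[21,0],[23,10],[28,0]]
[[1,15],[3,0],[5,17],[18,12],[21,0],[23,10],[28,0]]
[[1,15],[3,0],[5,17],[27,10],[28,0]]
[[1,15],[3,0],[5,17],[27,10],[28,0]]
[[1,15],[3,0],[5,17],[27,10],[28,0],[31,15],[42,0]]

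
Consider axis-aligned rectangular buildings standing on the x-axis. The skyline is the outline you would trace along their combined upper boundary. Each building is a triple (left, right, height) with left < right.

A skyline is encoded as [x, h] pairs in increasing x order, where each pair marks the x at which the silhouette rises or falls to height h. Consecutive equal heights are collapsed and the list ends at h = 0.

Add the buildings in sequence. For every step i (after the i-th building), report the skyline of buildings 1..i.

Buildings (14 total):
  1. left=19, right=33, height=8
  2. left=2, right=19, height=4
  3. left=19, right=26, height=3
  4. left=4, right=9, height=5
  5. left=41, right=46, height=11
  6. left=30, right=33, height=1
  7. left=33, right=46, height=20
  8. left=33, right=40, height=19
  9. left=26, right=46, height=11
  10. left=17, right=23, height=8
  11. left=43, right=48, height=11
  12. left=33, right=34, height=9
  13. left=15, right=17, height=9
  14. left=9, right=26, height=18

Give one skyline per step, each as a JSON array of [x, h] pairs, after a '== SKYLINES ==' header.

== SKYLINES ==
[[19,8],[33,0]]
[[2,4],[19,8],[33,0]]
[[2,4],[19,8],[33,0]]
[[2,4],[4,5],[9,4],[19,8],[33,0]]
[[2,4],[4,5],[9,4],[19,8],[33,0],[41,11],[46,0]]
[[2,4],[4,5],[9,4],[19,8],[33,0],[41,11],[46,0]]
[[2,4],[4,5],[9,4],[19,8],[33,20],[46,0]]
[[2,4],[4,5],[9,4],[19,8],[33,20],[46,0]]
[[2,4],[4,5],[9,4],[19,8],[26,11],[33,20],[46,0]]
[[2,4],[4,5],[9,4],[17,8],[26,11],[33,20],[46,0]]
[[2,4],[4,5],[9,4],[17,8],[26,11],[33,20],[46,11],[48,0]]
[[2,4],[4,5],[9,4],[17,8],[26,11],[33,20],[46,11],[48,0]]
[[2,4],[4,5],[9,4],[15,9],[17,8],[26,11],[33,20],[46,11],[48,0]]
[[2,4],[4,5],[9,18],[26,11],[33,20],[46,11],[48,0]]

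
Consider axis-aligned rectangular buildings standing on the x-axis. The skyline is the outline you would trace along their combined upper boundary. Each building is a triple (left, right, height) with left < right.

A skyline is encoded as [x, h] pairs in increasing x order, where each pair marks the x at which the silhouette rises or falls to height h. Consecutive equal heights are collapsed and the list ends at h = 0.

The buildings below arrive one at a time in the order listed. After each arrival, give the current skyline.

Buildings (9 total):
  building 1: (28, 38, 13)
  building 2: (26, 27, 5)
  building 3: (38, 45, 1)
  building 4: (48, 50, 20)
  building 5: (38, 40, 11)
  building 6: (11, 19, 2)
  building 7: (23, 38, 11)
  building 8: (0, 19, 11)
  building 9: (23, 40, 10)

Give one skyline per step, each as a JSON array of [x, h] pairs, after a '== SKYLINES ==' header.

== SKYLINES ==
[[28,13],[38,0]]
[[26,5],[27,0],[28,13],[38,0]]
[[26,5],[27,0],[28,13],[38,1],[45,0]]
[[26,5],[27,0],[28,13],[38,1],[45,0],[48,20],[50,0]]
[[26,5],[27,0],[28,13],[38,11],[40,1],[45,0],[48,20],[50,0]]
[[11,2],[19,0],[26,5],[27,0],[28,13],[38,11],[40,1],[45,0],[48,20],[50,0]]
[[11,2],[19,0],[23,11],[28,13],[38,11],[40,1],[45,0],[48,20],[50,0]]
[[0,11],[19,0],[23,11],[28,13],[38,11],[40,1],[45,0],[48,20],[50,0]]
[[0,11],[19,0],[23,11],[28,13],[38,11],[40,1],[45,0],[48,20],[50,0]]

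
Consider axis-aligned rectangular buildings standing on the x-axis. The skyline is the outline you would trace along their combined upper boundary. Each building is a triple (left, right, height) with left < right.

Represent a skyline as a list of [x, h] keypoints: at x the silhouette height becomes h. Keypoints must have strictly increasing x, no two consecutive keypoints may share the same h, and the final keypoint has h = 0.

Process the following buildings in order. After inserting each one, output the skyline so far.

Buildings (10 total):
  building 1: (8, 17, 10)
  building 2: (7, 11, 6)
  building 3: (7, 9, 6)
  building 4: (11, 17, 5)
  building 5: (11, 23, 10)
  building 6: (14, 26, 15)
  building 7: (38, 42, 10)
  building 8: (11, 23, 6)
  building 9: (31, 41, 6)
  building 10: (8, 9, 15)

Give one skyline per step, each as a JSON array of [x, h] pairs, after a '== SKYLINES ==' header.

== SKYLINES ==
[[8,10],[17,0]]
[[7,6],[8,10],[17,0]]
[[7,6],[8,10],[17,0]]
[[7,6],[8,10],[17,0]]
[[7,6],[8,10],[23,0]]
[[7,6],[8,10],[14,15],[26,0]]
[[7,6],[8,10],[14,15],[26,0],[38,10],[42,0]]
[[7,6],[8,10],[14,15],[26,0],[38,10],[42,0]]
[[7,6],[8,10],[14,15],[26,0],[31,6],[38,10],[42,0]]
[[7,6],[8,15],[9,10],[14,15],[26,0],[31,6],[38,10],[42,0]]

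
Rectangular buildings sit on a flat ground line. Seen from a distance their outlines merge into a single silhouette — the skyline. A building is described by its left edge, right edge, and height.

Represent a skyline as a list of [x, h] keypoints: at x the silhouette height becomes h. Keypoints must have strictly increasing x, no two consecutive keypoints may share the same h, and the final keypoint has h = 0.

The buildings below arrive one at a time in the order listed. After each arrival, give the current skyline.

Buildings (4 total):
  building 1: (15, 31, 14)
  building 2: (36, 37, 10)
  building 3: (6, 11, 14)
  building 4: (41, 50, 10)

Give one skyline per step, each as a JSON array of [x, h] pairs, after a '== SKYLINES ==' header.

== SKYLINES ==
[[15,14],[31,0]]
[[15,14],[31,0],[36,10],[37,0]]
[[6,14],[11,0],[15,14],[31,0],[36,10],[37,0]]
[[6,14],[11,0],[15,14],[31,0],[36,10],[37,0],[41,10],[50,0]]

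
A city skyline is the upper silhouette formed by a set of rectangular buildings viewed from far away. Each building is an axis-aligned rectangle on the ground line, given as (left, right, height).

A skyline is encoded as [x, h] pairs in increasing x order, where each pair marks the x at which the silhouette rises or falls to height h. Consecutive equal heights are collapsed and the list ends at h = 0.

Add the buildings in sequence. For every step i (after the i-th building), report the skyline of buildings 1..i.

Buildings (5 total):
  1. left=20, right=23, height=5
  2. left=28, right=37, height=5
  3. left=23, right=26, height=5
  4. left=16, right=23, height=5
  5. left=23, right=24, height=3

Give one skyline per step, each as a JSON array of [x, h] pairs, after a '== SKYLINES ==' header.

== SKYLINES ==
[[20,5],[23,0]]
[[20,5],[23,0],[28,5],[37,0]]
[[20,5],[26,0],[28,5],[37,0]]
[[16,5],[26,0],[28,5],[37,0]]
[[16,5],[26,0],[28,5],[37,0]]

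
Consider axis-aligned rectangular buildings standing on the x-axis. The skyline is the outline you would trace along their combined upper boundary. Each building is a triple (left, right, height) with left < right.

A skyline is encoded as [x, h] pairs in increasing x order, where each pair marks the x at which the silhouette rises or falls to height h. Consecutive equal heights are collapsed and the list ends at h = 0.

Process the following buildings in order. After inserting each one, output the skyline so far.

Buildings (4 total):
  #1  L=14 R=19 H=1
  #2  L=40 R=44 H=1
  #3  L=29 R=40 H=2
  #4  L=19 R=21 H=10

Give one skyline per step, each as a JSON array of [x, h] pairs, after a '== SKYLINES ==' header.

== SKYLINES ==
[[14,1],[19,0]]
[[14,1],[19,0],[40,1],[44,0]]
[[14,1],[19,0],[29,2],[40,1],[44,0]]
[[14,1],[19,10],[21,0],[29,2],[40,1],[44,0]]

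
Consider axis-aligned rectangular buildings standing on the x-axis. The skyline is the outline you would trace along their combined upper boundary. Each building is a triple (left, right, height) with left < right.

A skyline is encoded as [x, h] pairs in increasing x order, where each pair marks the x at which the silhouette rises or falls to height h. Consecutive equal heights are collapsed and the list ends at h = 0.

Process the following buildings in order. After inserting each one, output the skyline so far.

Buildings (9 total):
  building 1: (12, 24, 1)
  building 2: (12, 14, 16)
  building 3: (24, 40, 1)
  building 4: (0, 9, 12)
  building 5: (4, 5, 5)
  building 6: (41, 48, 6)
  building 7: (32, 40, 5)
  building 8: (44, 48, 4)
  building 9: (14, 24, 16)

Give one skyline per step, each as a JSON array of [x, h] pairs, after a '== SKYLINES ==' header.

== SKYLINES ==
[[12,1],[24,0]]
[[12,16],[14,1],[24,0]]
[[12,16],[14,1],[40,0]]
[[0,12],[9,0],[12,16],[14,1],[40,0]]
[[0,12],[9,0],[12,16],[14,1],[40,0]]
[[0,12],[9,0],[12,16],[14,1],[40,0],[41,6],[48,0]]
[[0,12],[9,0],[12,16],[14,1],[32,5],[40,0],[41,6],[48,0]]
[[0,12],[9,0],[12,16],[14,1],[32,5],[40,0],[41,6],[48,0]]
[[0,12],[9,0],[12,16],[24,1],[32,5],[40,0],[41,6],[48,0]]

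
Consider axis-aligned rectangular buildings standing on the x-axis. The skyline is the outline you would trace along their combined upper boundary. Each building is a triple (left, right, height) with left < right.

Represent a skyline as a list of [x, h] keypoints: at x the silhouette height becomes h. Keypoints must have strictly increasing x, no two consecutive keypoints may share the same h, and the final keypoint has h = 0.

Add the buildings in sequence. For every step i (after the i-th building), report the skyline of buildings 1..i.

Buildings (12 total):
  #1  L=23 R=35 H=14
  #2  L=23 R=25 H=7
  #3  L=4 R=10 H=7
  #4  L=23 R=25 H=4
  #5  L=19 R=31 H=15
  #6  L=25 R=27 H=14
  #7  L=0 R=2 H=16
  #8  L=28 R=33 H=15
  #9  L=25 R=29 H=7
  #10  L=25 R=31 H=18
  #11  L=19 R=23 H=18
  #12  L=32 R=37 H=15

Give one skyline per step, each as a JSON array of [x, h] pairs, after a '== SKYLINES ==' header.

== SKYLINES ==
[[23,14],[35,0]]
[[23,14],[35,0]]
[[4,7],[10,0],[23,14],[35,0]]
[[4,7],[10,0],[23,14],[35,0]]
[[4,7],[10,0],[19,15],[31,14],[35,0]]
[[4,7],[10,0],[19,15],[31,14],[35,0]]
[[0,16],[2,0],[4,7],[10,0],[19,15],[31,14],[35,0]]
[[0,16],[2,0],[4,7],[10,0],[19,15],[33,14],[35,0]]
[[0,16],[2,0],[4,7],[10,0],[19,15],[33,14],[35,0]]
[[0,16],[2,0],[4,7],[10,0],[19,15],[25,18],[31,15],[33,14],[35,0]]
[[0,16],[2,0],[4,7],[10,0],[19,18],[23,15],[25,18],[31,15],[33,14],[35,0]]
[[0,16],[2,0],[4,7],[10,0],[19,18],[23,15],[25,18],[31,15],[37,0]]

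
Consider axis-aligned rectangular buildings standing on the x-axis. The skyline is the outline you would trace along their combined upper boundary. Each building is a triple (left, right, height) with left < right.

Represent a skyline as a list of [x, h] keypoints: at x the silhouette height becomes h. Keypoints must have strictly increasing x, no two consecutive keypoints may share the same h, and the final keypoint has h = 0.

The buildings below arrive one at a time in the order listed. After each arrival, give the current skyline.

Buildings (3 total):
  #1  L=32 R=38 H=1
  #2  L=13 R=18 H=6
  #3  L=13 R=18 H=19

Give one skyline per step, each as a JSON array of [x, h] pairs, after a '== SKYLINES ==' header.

== SKYLINES ==
[[32,1],[38,0]]
[[13,6],[18,0],[32,1],[38,0]]
[[13,19],[18,0],[32,1],[38,0]]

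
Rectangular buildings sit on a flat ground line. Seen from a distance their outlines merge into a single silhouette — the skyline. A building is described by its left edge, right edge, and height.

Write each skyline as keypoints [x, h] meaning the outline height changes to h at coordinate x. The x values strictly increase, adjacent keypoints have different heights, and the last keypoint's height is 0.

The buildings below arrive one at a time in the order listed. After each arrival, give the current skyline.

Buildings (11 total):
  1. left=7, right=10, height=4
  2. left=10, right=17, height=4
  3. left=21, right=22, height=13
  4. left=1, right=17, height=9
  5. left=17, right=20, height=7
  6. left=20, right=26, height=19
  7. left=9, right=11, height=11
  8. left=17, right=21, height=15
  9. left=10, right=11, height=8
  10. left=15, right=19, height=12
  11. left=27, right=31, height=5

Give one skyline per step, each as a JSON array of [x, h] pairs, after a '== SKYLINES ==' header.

== SKYLINES ==
[[7,4],[10,0]]
[[7,4],[17,0]]
[[7,4],[17,0],[21,13],[22,0]]
[[1,9],[17,0],[21,13],[22,0]]
[[1,9],[17,7],[20,0],[21,13],[22,0]]
[[1,9],[17,7],[20,19],[26,0]]
[[1,9],[9,11],[11,9],[17,7],[20,19],[26,0]]
[[1,9],[9,11],[11,9],[17,15],[20,19],[26,0]]
[[1,9],[9,11],[11,9],[17,15],[20,19],[26,0]]
[[1,9],[9,11],[11,9],[15,12],[17,15],[20,19],[26,0]]
[[1,9],[9,11],[11,9],[15,12],[17,15],[20,19],[26,0],[27,5],[31,0]]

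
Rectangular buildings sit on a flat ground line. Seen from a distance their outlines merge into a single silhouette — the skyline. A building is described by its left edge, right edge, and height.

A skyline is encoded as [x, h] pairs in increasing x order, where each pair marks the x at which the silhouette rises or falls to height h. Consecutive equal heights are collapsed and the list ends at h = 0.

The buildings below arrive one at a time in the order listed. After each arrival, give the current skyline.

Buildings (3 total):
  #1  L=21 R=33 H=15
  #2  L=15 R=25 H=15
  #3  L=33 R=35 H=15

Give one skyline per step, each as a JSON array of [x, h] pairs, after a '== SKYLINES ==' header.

== SKYLINES ==
[[21,15],[33,0]]
[[15,15],[33,0]]
[[15,15],[35,0]]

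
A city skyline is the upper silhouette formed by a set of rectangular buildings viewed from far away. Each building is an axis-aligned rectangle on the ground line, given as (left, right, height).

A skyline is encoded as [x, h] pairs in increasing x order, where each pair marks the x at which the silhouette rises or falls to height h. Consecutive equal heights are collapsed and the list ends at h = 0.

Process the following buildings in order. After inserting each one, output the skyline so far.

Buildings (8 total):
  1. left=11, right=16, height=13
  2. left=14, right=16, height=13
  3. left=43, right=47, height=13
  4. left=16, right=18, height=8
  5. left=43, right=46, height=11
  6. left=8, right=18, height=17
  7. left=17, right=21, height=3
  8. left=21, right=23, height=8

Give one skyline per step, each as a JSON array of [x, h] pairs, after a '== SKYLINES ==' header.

== SKYLINES ==
[[11,13],[16,0]]
[[11,13],[16,0]]
[[11,13],[16,0],[43,13],[47,0]]
[[11,13],[16,8],[18,0],[43,13],[47,0]]
[[11,13],[16,8],[18,0],[43,13],[47,0]]
[[8,17],[18,0],[43,13],[47,0]]
[[8,17],[18,3],[21,0],[43,13],[47,0]]
[[8,17],[18,3],[21,8],[23,0],[43,13],[47,0]]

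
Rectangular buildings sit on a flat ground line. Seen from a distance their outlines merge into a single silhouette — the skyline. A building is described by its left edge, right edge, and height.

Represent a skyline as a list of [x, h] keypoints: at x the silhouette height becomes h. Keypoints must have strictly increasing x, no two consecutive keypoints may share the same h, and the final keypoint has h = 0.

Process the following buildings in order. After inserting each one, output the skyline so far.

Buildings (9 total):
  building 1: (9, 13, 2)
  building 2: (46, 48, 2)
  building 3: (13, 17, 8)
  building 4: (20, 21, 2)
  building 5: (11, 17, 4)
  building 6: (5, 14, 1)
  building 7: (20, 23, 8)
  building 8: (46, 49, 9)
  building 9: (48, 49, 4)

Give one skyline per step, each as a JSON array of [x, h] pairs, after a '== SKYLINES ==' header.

== SKYLINES ==
[[9,2],[13,0]]
[[9,2],[13,0],[46,2],[48,0]]
[[9,2],[13,8],[17,0],[46,2],[48,0]]
[[9,2],[13,8],[17,0],[20,2],[21,0],[46,2],[48,0]]
[[9,2],[11,4],[13,8],[17,0],[20,2],[21,0],[46,2],[48,0]]
[[5,1],[9,2],[11,4],[13,8],[17,0],[20,2],[21,0],[46,2],[48,0]]
[[5,1],[9,2],[11,4],[13,8],[17,0],[20,8],[23,0],[46,2],[48,0]]
[[5,1],[9,2],[11,4],[13,8],[17,0],[20,8],[23,0],[46,9],[49,0]]
[[5,1],[9,2],[11,4],[13,8],[17,0],[20,8],[23,0],[46,9],[49,0]]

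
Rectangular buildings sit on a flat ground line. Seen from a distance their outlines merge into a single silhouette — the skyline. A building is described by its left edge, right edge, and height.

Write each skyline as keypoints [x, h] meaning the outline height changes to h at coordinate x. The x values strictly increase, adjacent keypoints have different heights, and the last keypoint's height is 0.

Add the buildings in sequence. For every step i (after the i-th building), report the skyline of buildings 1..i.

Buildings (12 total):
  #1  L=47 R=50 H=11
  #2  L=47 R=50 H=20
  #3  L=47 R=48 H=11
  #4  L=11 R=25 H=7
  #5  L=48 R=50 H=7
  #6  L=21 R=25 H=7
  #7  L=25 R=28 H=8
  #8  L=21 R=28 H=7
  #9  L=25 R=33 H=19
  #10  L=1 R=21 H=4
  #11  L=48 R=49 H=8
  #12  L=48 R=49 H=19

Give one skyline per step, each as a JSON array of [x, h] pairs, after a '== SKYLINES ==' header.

== SKYLINES ==
[[47,11],[50,0]]
[[47,20],[50,0]]
[[47,20],[50,0]]
[[11,7],[25,0],[47,20],[50,0]]
[[11,7],[25,0],[47,20],[50,0]]
[[11,7],[25,0],[47,20],[50,0]]
[[11,7],[25,8],[28,0],[47,20],[50,0]]
[[11,7],[25,8],[28,0],[47,20],[50,0]]
[[11,7],[25,19],[33,0],[47,20],[50,0]]
[[1,4],[11,7],[25,19],[33,0],[47,20],[50,0]]
[[1,4],[11,7],[25,19],[33,0],[47,20],[50,0]]
[[1,4],[11,7],[25,19],[33,0],[47,20],[50,0]]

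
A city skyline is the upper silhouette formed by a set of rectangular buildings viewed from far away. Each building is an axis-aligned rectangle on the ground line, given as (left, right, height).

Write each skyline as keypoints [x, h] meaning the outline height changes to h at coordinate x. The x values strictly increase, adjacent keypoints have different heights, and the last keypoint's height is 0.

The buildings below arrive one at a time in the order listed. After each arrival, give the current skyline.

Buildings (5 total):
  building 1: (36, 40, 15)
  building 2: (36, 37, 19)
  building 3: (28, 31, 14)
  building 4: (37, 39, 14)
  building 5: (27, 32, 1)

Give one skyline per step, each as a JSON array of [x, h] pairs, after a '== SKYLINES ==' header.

== SKYLINES ==
[[36,15],[40,0]]
[[36,19],[37,15],[40,0]]
[[28,14],[31,0],[36,19],[37,15],[40,0]]
[[28,14],[31,0],[36,19],[37,15],[40,0]]
[[27,1],[28,14],[31,1],[32,0],[36,19],[37,15],[40,0]]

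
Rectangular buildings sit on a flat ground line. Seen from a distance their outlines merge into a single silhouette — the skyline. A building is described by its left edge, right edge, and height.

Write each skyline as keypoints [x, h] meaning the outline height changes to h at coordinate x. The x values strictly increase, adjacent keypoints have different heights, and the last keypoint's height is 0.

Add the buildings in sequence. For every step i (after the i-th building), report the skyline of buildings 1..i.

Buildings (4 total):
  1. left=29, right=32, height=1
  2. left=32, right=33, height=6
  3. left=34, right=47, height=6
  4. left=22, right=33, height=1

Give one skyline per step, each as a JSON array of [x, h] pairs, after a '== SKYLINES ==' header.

== SKYLINES ==
[[29,1],[32,0]]
[[29,1],[32,6],[33,0]]
[[29,1],[32,6],[33,0],[34,6],[47,0]]
[[22,1],[32,6],[33,0],[34,6],[47,0]]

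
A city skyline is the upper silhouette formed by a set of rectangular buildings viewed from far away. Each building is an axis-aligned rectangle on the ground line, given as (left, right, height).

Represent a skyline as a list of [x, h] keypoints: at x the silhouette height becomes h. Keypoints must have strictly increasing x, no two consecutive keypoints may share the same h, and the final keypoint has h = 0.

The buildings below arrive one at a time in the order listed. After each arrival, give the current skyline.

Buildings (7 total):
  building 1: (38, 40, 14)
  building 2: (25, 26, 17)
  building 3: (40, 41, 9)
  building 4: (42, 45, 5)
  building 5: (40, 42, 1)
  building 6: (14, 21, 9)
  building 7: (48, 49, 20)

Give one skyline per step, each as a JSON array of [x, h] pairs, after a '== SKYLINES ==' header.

== SKYLINES ==
[[38,14],[40,0]]
[[25,17],[26,0],[38,14],[40,0]]
[[25,17],[26,0],[38,14],[40,9],[41,0]]
[[25,17],[26,0],[38,14],[40,9],[41,0],[42,5],[45,0]]
[[25,17],[26,0],[38,14],[40,9],[41,1],[42,5],[45,0]]
[[14,9],[21,0],[25,17],[26,0],[38,14],[40,9],[41,1],[42,5],[45,0]]
[[14,9],[21,0],[25,17],[26,0],[38,14],[40,9],[41,1],[42,5],[45,0],[48,20],[49,0]]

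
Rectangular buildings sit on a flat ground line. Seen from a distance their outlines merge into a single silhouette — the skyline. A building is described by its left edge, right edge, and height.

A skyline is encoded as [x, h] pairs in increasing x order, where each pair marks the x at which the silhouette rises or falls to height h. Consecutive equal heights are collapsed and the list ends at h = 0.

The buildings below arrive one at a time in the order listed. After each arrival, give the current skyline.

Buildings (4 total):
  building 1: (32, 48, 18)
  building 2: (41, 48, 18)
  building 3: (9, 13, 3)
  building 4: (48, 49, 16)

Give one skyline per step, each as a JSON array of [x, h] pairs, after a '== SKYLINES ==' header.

== SKYLINES ==
[[32,18],[48,0]]
[[32,18],[48,0]]
[[9,3],[13,0],[32,18],[48,0]]
[[9,3],[13,0],[32,18],[48,16],[49,0]]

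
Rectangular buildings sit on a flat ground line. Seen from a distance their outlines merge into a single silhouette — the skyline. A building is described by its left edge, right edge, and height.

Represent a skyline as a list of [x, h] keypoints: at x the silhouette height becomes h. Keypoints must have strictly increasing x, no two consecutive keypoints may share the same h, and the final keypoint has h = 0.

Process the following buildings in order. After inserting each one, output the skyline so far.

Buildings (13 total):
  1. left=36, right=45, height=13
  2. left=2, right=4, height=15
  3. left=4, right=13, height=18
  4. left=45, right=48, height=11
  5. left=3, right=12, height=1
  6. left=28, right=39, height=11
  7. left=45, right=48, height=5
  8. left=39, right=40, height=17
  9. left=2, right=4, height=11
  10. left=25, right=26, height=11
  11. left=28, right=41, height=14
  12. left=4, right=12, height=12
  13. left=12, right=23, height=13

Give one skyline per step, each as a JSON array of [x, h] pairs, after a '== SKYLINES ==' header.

== SKYLINES ==
[[36,13],[45,0]]
[[2,15],[4,0],[36,13],[45,0]]
[[2,15],[4,18],[13,0],[36,13],[45,0]]
[[2,15],[4,18],[13,0],[36,13],[45,11],[48,0]]
[[2,15],[4,18],[13,0],[36,13],[45,11],[48,0]]
[[2,15],[4,18],[13,0],[28,11],[36,13],[45,11],[48,0]]
[[2,15],[4,18],[13,0],[28,11],[36,13],[45,11],[48,0]]
[[2,15],[4,18],[13,0],[28,11],[36,13],[39,17],[40,13],[45,11],[48,0]]
[[2,15],[4,18],[13,0],[28,11],[36,13],[39,17],[40,13],[45,11],[48,0]]
[[2,15],[4,18],[13,0],[25,11],[26,0],[28,11],[36,13],[39,17],[40,13],[45,11],[48,0]]
[[2,15],[4,18],[13,0],[25,11],[26,0],[28,14],[39,17],[40,14],[41,13],[45,11],[48,0]]
[[2,15],[4,18],[13,0],[25,11],[26,0],[28,14],[39,17],[40,14],[41,13],[45,11],[48,0]]
[[2,15],[4,18],[13,13],[23,0],[25,11],[26,0],[28,14],[39,17],[40,14],[41,13],[45,11],[48,0]]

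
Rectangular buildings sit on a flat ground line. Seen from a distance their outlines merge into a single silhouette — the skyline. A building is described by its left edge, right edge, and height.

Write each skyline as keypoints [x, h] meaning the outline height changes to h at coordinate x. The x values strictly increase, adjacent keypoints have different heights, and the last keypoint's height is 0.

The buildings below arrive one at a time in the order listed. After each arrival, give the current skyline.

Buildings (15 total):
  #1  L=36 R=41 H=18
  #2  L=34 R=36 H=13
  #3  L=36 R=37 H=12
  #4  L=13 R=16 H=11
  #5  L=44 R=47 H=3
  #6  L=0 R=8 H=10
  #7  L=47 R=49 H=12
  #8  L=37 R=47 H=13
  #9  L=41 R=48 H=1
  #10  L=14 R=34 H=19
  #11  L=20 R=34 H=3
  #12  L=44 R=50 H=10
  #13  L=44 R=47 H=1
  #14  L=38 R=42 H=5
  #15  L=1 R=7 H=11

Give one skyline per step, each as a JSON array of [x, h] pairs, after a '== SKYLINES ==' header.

== SKYLINES ==
[[36,18],[41,0]]
[[34,13],[36,18],[41,0]]
[[34,13],[36,18],[41,0]]
[[13,11],[16,0],[34,13],[36,18],[41,0]]
[[13,11],[16,0],[34,13],[36,18],[41,0],[44,3],[47,0]]
[[0,10],[8,0],[13,11],[16,0],[34,13],[36,18],[41,0],[44,3],[47,0]]
[[0,10],[8,0],[13,11],[16,0],[34,13],[36,18],[41,0],[44,3],[47,12],[49,0]]
[[0,10],[8,0],[13,11],[16,0],[34,13],[36,18],[41,13],[47,12],[49,0]]
[[0,10],[8,0],[13,11],[16,0],[34,13],[36,18],[41,13],[47,12],[49,0]]
[[0,10],[8,0],[13,11],[14,19],[34,13],[36,18],[41,13],[47,12],[49,0]]
[[0,10],[8,0],[13,11],[14,19],[34,13],[36,18],[41,13],[47,12],[49,0]]
[[0,10],[8,0],[13,11],[14,19],[34,13],[36,18],[41,13],[47,12],[49,10],[50,0]]
[[0,10],[8,0],[13,11],[14,19],[34,13],[36,18],[41,13],[47,12],[49,10],[50,0]]
[[0,10],[8,0],[13,11],[14,19],[34,13],[36,18],[41,13],[47,12],[49,10],[50,0]]
[[0,10],[1,11],[7,10],[8,0],[13,11],[14,19],[34,13],[36,18],[41,13],[47,12],[49,10],[50,0]]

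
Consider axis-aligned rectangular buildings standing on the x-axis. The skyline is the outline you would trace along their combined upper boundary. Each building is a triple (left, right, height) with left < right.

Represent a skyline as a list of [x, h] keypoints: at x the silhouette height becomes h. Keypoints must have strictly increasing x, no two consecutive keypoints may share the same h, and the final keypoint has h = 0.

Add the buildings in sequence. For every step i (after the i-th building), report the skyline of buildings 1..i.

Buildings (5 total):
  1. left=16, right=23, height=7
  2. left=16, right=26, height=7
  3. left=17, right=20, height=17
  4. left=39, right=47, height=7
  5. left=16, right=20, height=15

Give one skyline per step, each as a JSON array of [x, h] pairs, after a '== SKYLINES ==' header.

== SKYLINES ==
[[16,7],[23,0]]
[[16,7],[26,0]]
[[16,7],[17,17],[20,7],[26,0]]
[[16,7],[17,17],[20,7],[26,0],[39,7],[47,0]]
[[16,15],[17,17],[20,7],[26,0],[39,7],[47,0]]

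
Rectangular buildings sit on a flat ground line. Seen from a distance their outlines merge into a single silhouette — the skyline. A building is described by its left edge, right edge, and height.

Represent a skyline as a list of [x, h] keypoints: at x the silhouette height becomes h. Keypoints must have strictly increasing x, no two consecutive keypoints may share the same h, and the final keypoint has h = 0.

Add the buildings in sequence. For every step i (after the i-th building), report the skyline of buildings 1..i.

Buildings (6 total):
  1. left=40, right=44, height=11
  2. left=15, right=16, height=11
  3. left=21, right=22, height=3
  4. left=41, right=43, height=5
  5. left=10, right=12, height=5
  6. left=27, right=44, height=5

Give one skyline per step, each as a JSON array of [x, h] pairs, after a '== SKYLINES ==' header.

== SKYLINES ==
[[40,11],[44,0]]
[[15,11],[16,0],[40,11],[44,0]]
[[15,11],[16,0],[21,3],[22,0],[40,11],[44,0]]
[[15,11],[16,0],[21,3],[22,0],[40,11],[44,0]]
[[10,5],[12,0],[15,11],[16,0],[21,3],[22,0],[40,11],[44,0]]
[[10,5],[12,0],[15,11],[16,0],[21,3],[22,0],[27,5],[40,11],[44,0]]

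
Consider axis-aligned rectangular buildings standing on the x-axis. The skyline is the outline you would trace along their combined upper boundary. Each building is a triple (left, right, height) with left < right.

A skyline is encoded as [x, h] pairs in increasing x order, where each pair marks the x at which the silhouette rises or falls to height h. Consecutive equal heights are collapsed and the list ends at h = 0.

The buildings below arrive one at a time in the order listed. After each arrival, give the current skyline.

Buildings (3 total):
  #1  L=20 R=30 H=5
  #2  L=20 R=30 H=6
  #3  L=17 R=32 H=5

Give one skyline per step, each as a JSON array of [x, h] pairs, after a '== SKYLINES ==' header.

== SKYLINES ==
[[20,5],[30,0]]
[[20,6],[30,0]]
[[17,5],[20,6],[30,5],[32,0]]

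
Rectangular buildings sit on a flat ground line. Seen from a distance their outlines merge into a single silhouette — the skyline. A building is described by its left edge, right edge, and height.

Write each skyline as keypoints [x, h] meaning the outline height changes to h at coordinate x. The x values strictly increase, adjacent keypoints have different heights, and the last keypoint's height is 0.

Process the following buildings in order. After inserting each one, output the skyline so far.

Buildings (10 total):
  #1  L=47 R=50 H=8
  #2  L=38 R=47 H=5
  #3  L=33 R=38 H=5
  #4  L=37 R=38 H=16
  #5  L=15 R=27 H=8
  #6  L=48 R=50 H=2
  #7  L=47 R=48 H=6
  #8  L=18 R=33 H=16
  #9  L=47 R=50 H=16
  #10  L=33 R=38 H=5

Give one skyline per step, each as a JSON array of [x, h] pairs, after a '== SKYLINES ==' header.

== SKYLINES ==
[[47,8],[50,0]]
[[38,5],[47,8],[50,0]]
[[33,5],[47,8],[50,0]]
[[33,5],[37,16],[38,5],[47,8],[50,0]]
[[15,8],[27,0],[33,5],[37,16],[38,5],[47,8],[50,0]]
[[15,8],[27,0],[33,5],[37,16],[38,5],[47,8],[50,0]]
[[15,8],[27,0],[33,5],[37,16],[38,5],[47,8],[50,0]]
[[15,8],[18,16],[33,5],[37,16],[38,5],[47,8],[50,0]]
[[15,8],[18,16],[33,5],[37,16],[38,5],[47,16],[50,0]]
[[15,8],[18,16],[33,5],[37,16],[38,5],[47,16],[50,0]]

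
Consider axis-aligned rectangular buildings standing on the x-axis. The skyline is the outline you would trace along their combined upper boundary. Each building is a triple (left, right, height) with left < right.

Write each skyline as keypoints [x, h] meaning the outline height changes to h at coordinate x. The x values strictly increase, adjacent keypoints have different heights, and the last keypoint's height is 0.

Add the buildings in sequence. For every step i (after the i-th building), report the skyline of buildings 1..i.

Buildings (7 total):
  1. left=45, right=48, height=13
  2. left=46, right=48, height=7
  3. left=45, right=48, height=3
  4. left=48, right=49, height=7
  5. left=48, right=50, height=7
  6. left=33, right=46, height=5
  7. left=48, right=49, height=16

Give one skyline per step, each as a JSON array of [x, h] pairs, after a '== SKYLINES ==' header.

== SKYLINES ==
[[45,13],[48,0]]
[[45,13],[48,0]]
[[45,13],[48,0]]
[[45,13],[48,7],[49,0]]
[[45,13],[48,7],[50,0]]
[[33,5],[45,13],[48,7],[50,0]]
[[33,5],[45,13],[48,16],[49,7],[50,0]]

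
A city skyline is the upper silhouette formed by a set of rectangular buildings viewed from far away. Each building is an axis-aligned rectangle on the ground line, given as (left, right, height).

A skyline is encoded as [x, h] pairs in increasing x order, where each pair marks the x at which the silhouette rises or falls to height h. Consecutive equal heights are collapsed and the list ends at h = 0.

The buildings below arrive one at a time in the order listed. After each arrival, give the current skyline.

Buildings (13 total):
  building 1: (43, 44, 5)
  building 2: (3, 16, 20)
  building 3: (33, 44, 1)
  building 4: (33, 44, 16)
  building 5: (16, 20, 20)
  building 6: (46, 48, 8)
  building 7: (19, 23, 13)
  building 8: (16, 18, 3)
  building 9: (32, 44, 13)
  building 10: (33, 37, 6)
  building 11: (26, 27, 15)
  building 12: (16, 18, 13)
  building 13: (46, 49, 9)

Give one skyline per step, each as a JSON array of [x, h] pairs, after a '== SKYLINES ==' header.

== SKYLINES ==
[[43,5],[44,0]]
[[3,20],[16,0],[43,5],[44,0]]
[[3,20],[16,0],[33,1],[43,5],[44,0]]
[[3,20],[16,0],[33,16],[44,0]]
[[3,20],[20,0],[33,16],[44,0]]
[[3,20],[20,0],[33,16],[44,0],[46,8],[48,0]]
[[3,20],[20,13],[23,0],[33,16],[44,0],[46,8],[48,0]]
[[3,20],[20,13],[23,0],[33,16],[44,0],[46,8],[48,0]]
[[3,20],[20,13],[23,0],[32,13],[33,16],[44,0],[46,8],[48,0]]
[[3,20],[20,13],[23,0],[32,13],[33,16],[44,0],[46,8],[48,0]]
[[3,20],[20,13],[23,0],[26,15],[27,0],[32,13],[33,16],[44,0],[46,8],[48,0]]
[[3,20],[20,13],[23,0],[26,15],[27,0],[32,13],[33,16],[44,0],[46,8],[48,0]]
[[3,20],[20,13],[23,0],[26,15],[27,0],[32,13],[33,16],[44,0],[46,9],[49,0]]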